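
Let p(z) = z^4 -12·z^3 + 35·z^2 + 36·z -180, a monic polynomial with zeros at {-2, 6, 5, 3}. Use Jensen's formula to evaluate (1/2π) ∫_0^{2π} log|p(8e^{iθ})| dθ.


Zeros: -2, 3, 5, 6; r = 8.
Inside |z| < r: -2, 3, 5, 6. Outside (|z| ≥ r): ∅.
p(0) = -180, so log|p(0)| = log(180) = 5.1930.
Apply Jensen: I(r) = log|p(0)| + Σ_k log(r/|z_k|), summed over zeros inside |z| < r.
  log(r/|z_k|) for z_k = -2: log(8/2) = 1.3863
  log(r/|z_k|) for z_k = 6: log(8/6) = 0.2877
  log(r/|z_k|) for z_k = 5: log(8/5) = 0.4700
  log(r/|z_k|) for z_k = 3: log(8/3) = 0.9808
Sum over inside zeros: 3.1248.
I(r) = log|p(0)| + (inside sum) = 5.1930 + 3.1248 = 8.3178.
Closed form (all zeros inside, monic): I(r) = n·log(r) = 4·log(8) = 8.3178. ✓

I(r) ≈ 8.3178.


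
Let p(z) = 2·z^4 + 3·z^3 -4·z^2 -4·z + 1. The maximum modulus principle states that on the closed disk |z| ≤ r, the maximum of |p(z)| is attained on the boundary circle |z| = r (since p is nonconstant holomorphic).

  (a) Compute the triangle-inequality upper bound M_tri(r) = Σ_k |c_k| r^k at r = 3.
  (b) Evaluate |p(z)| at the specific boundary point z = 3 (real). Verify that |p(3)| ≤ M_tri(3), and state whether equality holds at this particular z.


Coefficients: c_0 = 1, c_1 = -4, c_2 = -4, c_3 = 3, c_4 = 2. Radius r = 3.
Part (a). Triangle bound: M_tri(r) = Σ_k |c_k| r^k
  = |1|·3^0 + |-4|·3^1 + |-4|·3^2 + |3|·3^3 + |2|·3^4
  = 1 + 12 + 36 + 81 + 162 = 292.
This bounds M(r) := max_{|z|=r} |p(z)| from above; equality holds iff all terms c_k z^k can be made to align in phase at a single z on |z|=r.
Part (b). At z = 3 (real, on the circle |z| = r):
  p(3) = (1)·3^0 + (-4)·3^1 + (-4)·3^2 + (3)·3^3 + (2)·3^4 = 196.
  |p(3)| = 196.
Check: |p(3)| = 196 ≤ 292 = M_tri(3). ✓ Equality does not hold at z = 3 (the coefficients have mixed signs, so the terms do not all align in phase there).

M_tri(3) = 292; |p(3)| = 196; equality at z=3: no.


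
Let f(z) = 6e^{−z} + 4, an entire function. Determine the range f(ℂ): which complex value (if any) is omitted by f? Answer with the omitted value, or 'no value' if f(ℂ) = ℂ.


Little Picard bounds the complement of f(ℂ) to at most one point.
e^{−z} is never zero on ℂ, so 6·e^{−z} takes every value in ℂ ∖ {0}. Adding 4 shifts the range to ℂ ∖ {4}. Thus f omits exactly the value 4.

Omitted value: 4.


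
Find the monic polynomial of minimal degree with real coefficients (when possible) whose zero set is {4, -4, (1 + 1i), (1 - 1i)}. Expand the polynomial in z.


The polynomial is p(z) = ∏_{α ∈ S} (z − α), where S = {4, -4, (1 + 1i), (1 - 1i)}.
Expanding the product yields: p(z) = z^4 -2·z^3 -14·z^2 + 32·z -32.
Note conjugate pairs combine to real quadratics: (z − (1+1i))(z − (1−1i)) = z² − 2z + 2.
The resulting polynomial has degree 4 and real coefficients as required.

p(z) = z^4 -2·z^3 -14·z^2 + 32·z -32.


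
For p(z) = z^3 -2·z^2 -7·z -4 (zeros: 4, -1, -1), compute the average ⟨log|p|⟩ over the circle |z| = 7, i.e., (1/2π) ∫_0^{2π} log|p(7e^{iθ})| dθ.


Zeros: -1, -1, 4; r = 7.
Inside |z| < r: -1, -1, 4. Outside (|z| ≥ r): ∅.
p(0) = -4, so log|p(0)| = log(4) = 1.3863.
Apply Jensen: I(r) = log|p(0)| + Σ_k log(r/|z_k|), summed over zeros inside |z| < r.
  log(r/|z_k|) for z_k = 4: log(7/4) = 0.5596
  log(r/|z_k|) for z_k = -1: log(7/1) = 1.9459
  log(r/|z_k|) for z_k = -1: log(7/1) = 1.9459
Sum over inside zeros: 4.4514.
I(r) = log|p(0)| + (inside sum) = 1.3863 + 4.4514 = 5.8377.
Closed form (all zeros inside, monic): I(r) = n·log(r) = 3·log(7) = 5.8377. ✓

I(r) ≈ 5.8377.


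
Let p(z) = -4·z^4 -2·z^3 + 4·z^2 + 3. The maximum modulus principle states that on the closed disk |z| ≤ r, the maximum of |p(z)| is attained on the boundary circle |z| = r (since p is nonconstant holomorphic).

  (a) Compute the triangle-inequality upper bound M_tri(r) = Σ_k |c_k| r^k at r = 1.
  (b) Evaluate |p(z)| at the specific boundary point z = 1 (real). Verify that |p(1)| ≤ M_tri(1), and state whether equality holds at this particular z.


Coefficients: c_0 = 3, c_1 = 0, c_2 = 4, c_3 = -2, c_4 = -4. Radius r = 1.
Part (a). Triangle bound: M_tri(r) = Σ_k |c_k| r^k
  = |3|·1^0 + |0|·1^1 + |4|·1^2 + |-2|·1^3 + |-4|·1^4
  = 3 + 0 + 4 + 2 + 4 = 13.
This bounds M(r) := max_{|z|=r} |p(z)| from above; equality holds iff all terms c_k z^k can be made to align in phase at a single z on |z|=r.
Part (b). At z = 1 (real, on the circle |z| = r):
  p(1) = (3)·1^0 + (0)·1^1 + (4)·1^2 + (-2)·1^3 + (-4)·1^4 = 1.
  |p(1)| = 1.
Check: |p(1)| = 1 ≤ 13 = M_tri(1). ✓ Equality does not hold at z = 1 (the coefficients have mixed signs, so the terms do not all align in phase there).

M_tri(1) = 13; |p(1)| = 1; equality at z=1: no.


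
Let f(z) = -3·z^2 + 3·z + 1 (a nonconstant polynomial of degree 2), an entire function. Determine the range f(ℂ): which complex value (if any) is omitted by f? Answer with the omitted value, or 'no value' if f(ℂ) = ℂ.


Little Picard bounds the complement of f(ℂ) to at most one point.
For every w ∈ ℂ, the equation p(z) − w = 0 is a nonconstant polynomial in z and hence has at least one root by the fundamental theorem of algebra. So p is surjective onto ℂ, omitting no value.

Omitted value: no value.


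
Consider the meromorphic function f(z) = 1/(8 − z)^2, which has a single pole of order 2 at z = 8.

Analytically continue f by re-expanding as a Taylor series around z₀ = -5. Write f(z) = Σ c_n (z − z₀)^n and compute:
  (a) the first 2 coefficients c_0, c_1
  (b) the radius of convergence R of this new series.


Let w = z − z₀, so z = z₀ + w.
Then 8 − z = 8 − (z₀ + w) = (8 − z₀) − w = 13 − w.
f(z) = 1/(13 − w)^2 = (1/(13)^2) · (1 − w/(13))^{−2}.
By the binomial series (1−u)^{−2} = Σ_{n≥0} C(n+1, 1) u^n for |u|<1, with u = w/(13):
  c_n = C(n+1, 1) / (13)^(n+2).
  c_0 = 1/(13)^2 = 1/169.
  c_1 = 2/(13)^3 = 2/2197.
The series is valid for |w/d| < 1, i.e. |z − z₀| < |d|.
Radius of convergence: R = |8 − z₀| = |13| = 13 (distance from z₀ to the singularity z = 8).

c_0 = 1/169, c_1 = 2/2197; R = 13.


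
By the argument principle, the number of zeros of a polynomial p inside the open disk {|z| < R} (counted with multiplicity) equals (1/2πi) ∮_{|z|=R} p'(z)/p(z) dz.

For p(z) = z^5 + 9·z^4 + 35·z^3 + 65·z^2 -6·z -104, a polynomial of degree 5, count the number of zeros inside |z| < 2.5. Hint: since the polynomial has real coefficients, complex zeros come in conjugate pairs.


The zeros of p are: (-2 + 3i), (-2 - 3i), -4, -2, 1.
Their magnitudes are: 3.606, 3.606, 4, 2, 1.
Zeros with |z| < R = 2.5: -2, 1.
Count = 2.
By the argument principle, (1/2πi) ∮_{|z|=R} p'(z)/p(z) dz equals exactly this count.

Number of zeros inside |z| < 2.5: 2.


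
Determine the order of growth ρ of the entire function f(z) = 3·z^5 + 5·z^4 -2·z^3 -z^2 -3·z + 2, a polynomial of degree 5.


|f(z)| ≤ Σ|c_k|·r^k = O(r^5) as r → ∞. Polynomial growth is O(e^{r^ε}) for every ε > 0 (since r^5/e^{r^ε} → 0), so ρ ≤ ε for all ε > 0, i.e. ρ = 0. Every nonconstant polynomial has order 0.
Therefore ρ = 0.

Order ρ = 0.


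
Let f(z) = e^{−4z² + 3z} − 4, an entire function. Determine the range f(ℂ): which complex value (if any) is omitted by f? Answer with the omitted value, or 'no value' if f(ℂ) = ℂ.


Little Picard bounds the complement of f(ℂ) to at most one point.
The exponent g(z) = −4z² + 3z is a nonconstant polynomial, hence surjective onto ℂ. So e^{g(z)} takes every value in {e^w : w ∈ ℂ} = ℂ ∖ {0}. Adding -4 shifts the range to ℂ ∖ {-4}. f omits exactly -4.

Omitted value: -4.


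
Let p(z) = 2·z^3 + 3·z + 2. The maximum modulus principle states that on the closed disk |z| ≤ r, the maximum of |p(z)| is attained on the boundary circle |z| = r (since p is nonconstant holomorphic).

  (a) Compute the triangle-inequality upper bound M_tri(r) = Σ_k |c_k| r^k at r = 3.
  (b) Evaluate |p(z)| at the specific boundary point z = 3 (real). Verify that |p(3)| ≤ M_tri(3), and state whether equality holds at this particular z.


Coefficients: c_0 = 2, c_1 = 3, c_2 = 0, c_3 = 2. Radius r = 3.
Part (a). Triangle bound: M_tri(r) = Σ_k |c_k| r^k
  = |2|·3^0 + |3|·3^1 + |0|·3^2 + |2|·3^3
  = 2 + 9 + 0 + 54 = 65.
This bounds M(r) := max_{|z|=r} |p(z)| from above; equality holds iff all terms c_k z^k can be made to align in phase at a single z on |z|=r.
Part (b). At z = 3 (real, on the circle |z| = r):
  p(3) = (2)·3^0 + (3)·3^1 + (0)·3^2 + (2)·3^3 = 65.
  |p(3)| = 65.
Since all nonzero coefficients share the same sign, |p(3)| = 65 = M_tri(3); the triangle bound is attained at z = 3, so in fact M(r) = 65.

M_tri(3) = 65; |p(3)| = 65; equality at z=3: yes.


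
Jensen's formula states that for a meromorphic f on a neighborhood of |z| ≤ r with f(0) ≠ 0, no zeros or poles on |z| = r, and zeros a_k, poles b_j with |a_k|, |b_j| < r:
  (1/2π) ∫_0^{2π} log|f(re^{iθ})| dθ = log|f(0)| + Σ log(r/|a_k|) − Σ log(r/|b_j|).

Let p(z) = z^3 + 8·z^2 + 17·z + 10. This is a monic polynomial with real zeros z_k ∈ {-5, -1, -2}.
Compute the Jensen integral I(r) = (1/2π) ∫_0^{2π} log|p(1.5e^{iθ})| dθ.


Zeros: -5, -2, -1; r = 1.5.
Inside |z| < r: -1. Outside (|z| ≥ r): -5, -2.
p(0) = 10, so log|p(0)| = log(10) = 2.3026.
Apply Jensen: I(r) = log|p(0)| + Σ_k log(r/|z_k|), summed over zeros inside |z| < r.
  log(r/|z_k|) for z_k = -1: log(1.5/1) = 0.4055
  Outside zeros (-5, -2) contribute nothing to the Jensen sum.
Sum over inside zeros: 0.4055.
I(r) = log|p(0)| + (inside sum) = 2.3026 + 0.4055 = 2.7081.
Note: since some zeros are outside |z| ≤ r, the simplified n·log(r) form does NOT apply — only the inside zeros contribute.

I(r) ≈ 2.7081.


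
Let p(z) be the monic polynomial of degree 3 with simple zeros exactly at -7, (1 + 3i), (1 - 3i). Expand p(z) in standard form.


The polynomial is p(z) = ∏_{α ∈ S} (z − α), where S = {-7, (1 + 3i), (1 - 3i)}.
Expanding the product yields: p(z) = z^3 + 5·z^2 -4·z + 70.
Note conjugate pairs combine to real quadratics: (z − (1+3i))(z − (1−3i)) = z² − 2z + 10.
The resulting polynomial has degree 3 and real coefficients as required.

p(z) = z^3 + 5·z^2 -4·z + 70.


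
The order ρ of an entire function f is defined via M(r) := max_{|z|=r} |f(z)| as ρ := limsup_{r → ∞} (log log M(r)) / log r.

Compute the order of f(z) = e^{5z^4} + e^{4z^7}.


Each summand is entire of order 4 and 7 respectively (as in the single-exponential case). The order of a sum is at most the max of the orders, so ρ ≤ 7. For the lower bound: on |z|=r choose arg z so that 4z^7 is real positive; then |e^{4z^7}| = e^{4r^7} while |e^{5z^4}| ≤ e^{5r^4} = o(e^{4r^7}). So |f| ≥ e^{4r^7}(1 − o(1)) and ρ ≥ 7. Hence ρ = max(4, 7) = 7.
Therefore ρ = 7.

Order ρ = 7.


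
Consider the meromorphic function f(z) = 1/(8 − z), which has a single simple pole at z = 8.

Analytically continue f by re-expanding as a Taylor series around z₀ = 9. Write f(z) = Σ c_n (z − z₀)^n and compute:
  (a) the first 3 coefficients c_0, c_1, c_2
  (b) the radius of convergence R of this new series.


Let w = z − z₀, so z = z₀ + w.
Then 8 − z = 8 − (z₀ + w) = (8 − z₀) − w = -1 − w.
f(z) = 1/(-1 − w) = (1/(-1)) · 1/(1 − w/(-1)) = Σ_{n≥0} w^n / (-1)^(n+1).
So c_n = 1/(-1)^(n+1):
  c_0 = 1/(-1)^1 = -1.
  c_1 = 1/(-1)^2 = 1.
  c_2 = 1/(-1)^3 = -1.
The series is valid for |w/d| < 1, i.e. |z − z₀| < |d|.
Radius of convergence: R = |8 − z₀| = |-1| = 1 (distance from z₀ to the singularity z = 8).

c_0 = -1, c_1 = 1, c_2 = -1; R = 1.


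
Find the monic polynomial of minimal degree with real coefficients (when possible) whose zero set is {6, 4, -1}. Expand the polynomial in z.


The polynomial is p(z) = ∏_{α ∈ S} (z − α), where S = {6, 4, -1}.
Expanding the product yields: p(z) = z^3 -9·z^2 + 14·z + 24.
The resulting polynomial has degree 3 and real coefficients as required.

p(z) = z^3 -9·z^2 + 14·z + 24.


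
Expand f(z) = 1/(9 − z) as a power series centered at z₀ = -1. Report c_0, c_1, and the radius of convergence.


Let w = z − z₀, so z = z₀ + w.
Then 9 − z = 9 − (z₀ + w) = (9 − z₀) − w = 10 − w.
f(z) = 1/(10 − w) = (1/(10)) · 1/(1 − w/(10)) = Σ_{n≥0} w^n / (10)^(n+1).
So c_n = 1/(10)^(n+1):
  c_0 = 1/(10)^1 = 1/10.
  c_1 = 1/(10)^2 = 1/100.
The series is valid for |w/d| < 1, i.e. |z − z₀| < |d|.
Radius of convergence: R = |9 − z₀| = |10| = 10 (distance from z₀ to the singularity z = 9).

c_0 = 1/10, c_1 = 1/100; R = 10.


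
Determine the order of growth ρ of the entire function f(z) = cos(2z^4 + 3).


Write cos(w) = (e^{iw} ± e^{−iw})/(2 or 2i), so |cos(w)| ≤ e^{|w|}. With w = 2z^4 + 3, |w| ≤ 2r^4 + 3 on |z|=r, giving M(r) ≤ e^{2r^4 + 3} and ρ ≤ 4. For the lower bound, choose z on |z|=r with 2z^4 purely imaginary of modulus 2r^4; then |cos(2z^4 + 3)| grows like e^{2r^4}/2, so ρ ≥ 4. Hence ρ = 4.
Therefore ρ = 4.

Order ρ = 4.


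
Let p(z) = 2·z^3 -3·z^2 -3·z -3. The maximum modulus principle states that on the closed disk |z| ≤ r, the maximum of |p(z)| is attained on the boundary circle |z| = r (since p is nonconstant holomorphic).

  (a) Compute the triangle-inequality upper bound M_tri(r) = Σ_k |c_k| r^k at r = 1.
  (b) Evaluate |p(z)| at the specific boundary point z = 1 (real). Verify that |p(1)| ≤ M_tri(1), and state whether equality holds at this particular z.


Coefficients: c_0 = -3, c_1 = -3, c_2 = -3, c_3 = 2. Radius r = 1.
Part (a). Triangle bound: M_tri(r) = Σ_k |c_k| r^k
  = |-3|·1^0 + |-3|·1^1 + |-3|·1^2 + |2|·1^3
  = 3 + 3 + 3 + 2 = 11.
This bounds M(r) := max_{|z|=r} |p(z)| from above; equality holds iff all terms c_k z^k can be made to align in phase at a single z on |z|=r.
Part (b). At z = 1 (real, on the circle |z| = r):
  p(1) = (-3)·1^0 + (-3)·1^1 + (-3)·1^2 + (2)·1^3 = -7.
  |p(1)| = 7.
Check: |p(1)| = 7 ≤ 11 = M_tri(1). ✓ Equality does not hold at z = 1 (the coefficients have mixed signs, so the terms do not all align in phase there).

M_tri(1) = 11; |p(1)| = 7; equality at z=1: no.


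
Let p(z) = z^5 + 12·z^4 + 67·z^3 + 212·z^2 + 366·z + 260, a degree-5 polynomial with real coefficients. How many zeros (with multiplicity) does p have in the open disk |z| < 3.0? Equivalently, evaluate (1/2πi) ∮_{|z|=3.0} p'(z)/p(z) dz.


The zeros of p are: -2, (-2 + 3i), (-2 - 3i), (-3 + 1i), (-3 - 1i).
Their magnitudes are: 2, 3.606, 3.606, 3.162, 3.162.
Zeros with |z| < R = 3.0: -2.
Count = 1.
By the argument principle, (1/2πi) ∮_{|z|=R} p'(z)/p(z) dz equals exactly this count.

Number of zeros inside |z| < 3.0: 1.


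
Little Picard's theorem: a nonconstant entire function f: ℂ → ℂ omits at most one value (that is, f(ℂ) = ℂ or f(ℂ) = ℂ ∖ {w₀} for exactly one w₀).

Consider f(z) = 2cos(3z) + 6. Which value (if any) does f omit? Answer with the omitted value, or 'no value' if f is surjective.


Little Picard bounds the complement of f(ℂ) to at most one point.
cos is entire and surjective onto ℂ: for every w ∈ ℂ, cos(ζ) = w has a solution ζ ∈ ℂ (e.g., via the complex inverse arccos). With ζ = 3z this gives z = ζ/(3). Then 2·cos(3z) takes every value in 2·ℂ = ℂ, and adding 6 is a bijection of ℂ. So f is surjective and omits no value. (Note: only on the real line is cos bounded by [−1, 1].)

Omitted value: no value.


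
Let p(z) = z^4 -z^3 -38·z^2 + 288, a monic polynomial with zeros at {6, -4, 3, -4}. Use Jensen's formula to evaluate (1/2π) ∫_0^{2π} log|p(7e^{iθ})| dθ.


Zeros: -4, -4, 3, 6; r = 7.
Inside |z| < r: -4, -4, 3, 6. Outside (|z| ≥ r): ∅.
p(0) = 288, so log|p(0)| = log(288) = 5.6630.
Apply Jensen: I(r) = log|p(0)| + Σ_k log(r/|z_k|), summed over zeros inside |z| < r.
  log(r/|z_k|) for z_k = 6: log(7/6) = 0.1542
  log(r/|z_k|) for z_k = -4: log(7/4) = 0.5596
  log(r/|z_k|) for z_k = 3: log(7/3) = 0.8473
  log(r/|z_k|) for z_k = -4: log(7/4) = 0.5596
Sum over inside zeros: 2.1207.
I(r) = log|p(0)| + (inside sum) = 5.6630 + 2.1207 = 7.7836.
Closed form (all zeros inside, monic): I(r) = n·log(r) = 4·log(7) = 7.7836. ✓

I(r) ≈ 7.7836.


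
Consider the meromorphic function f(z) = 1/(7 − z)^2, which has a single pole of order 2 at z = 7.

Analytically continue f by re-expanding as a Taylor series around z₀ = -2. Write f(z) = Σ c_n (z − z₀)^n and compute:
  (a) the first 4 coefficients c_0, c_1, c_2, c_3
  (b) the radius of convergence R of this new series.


Let w = z − z₀, so z = z₀ + w.
Then 7 − z = 7 − (z₀ + w) = (7 − z₀) − w = 9 − w.
f(z) = 1/(9 − w)^2 = (1/(9)^2) · (1 − w/(9))^{−2}.
By the binomial series (1−u)^{−2} = Σ_{n≥0} C(n+1, 1) u^n for |u|<1, with u = w/(9):
  c_n = C(n+1, 1) / (9)^(n+2).
  c_0 = 1/(9)^2 = 1/81.
  c_1 = 2/(9)^3 = 2/729.
  c_2 = 3/(9)^4 = 1/2187.
  c_3 = 4/(9)^5 = 4/59049.
The series is valid for |w/d| < 1, i.e. |z − z₀| < |d|.
Radius of convergence: R = |7 − z₀| = |9| = 9 (distance from z₀ to the singularity z = 7).

c_0 = 1/81, c_1 = 2/729, c_2 = 1/2187, c_3 = 4/59049; R = 9.


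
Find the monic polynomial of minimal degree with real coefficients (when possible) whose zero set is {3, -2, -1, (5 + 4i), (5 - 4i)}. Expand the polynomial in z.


The polynomial is p(z) = ∏_{α ∈ S} (z − α), where S = {3, -2, -1, (5 + 4i), (5 - 4i)}.
Expanding the product yields: p(z) = z^5 -10·z^4 + 34·z^3 + 64·z^2 -227·z -246.
Note conjugate pairs combine to real quadratics: (z − (5+4i))(z − (5−4i)) = z² − 10z + 41.
The resulting polynomial has degree 5 and real coefficients as required.

p(z) = z^5 -10·z^4 + 34·z^3 + 64·z^2 -227·z -246.


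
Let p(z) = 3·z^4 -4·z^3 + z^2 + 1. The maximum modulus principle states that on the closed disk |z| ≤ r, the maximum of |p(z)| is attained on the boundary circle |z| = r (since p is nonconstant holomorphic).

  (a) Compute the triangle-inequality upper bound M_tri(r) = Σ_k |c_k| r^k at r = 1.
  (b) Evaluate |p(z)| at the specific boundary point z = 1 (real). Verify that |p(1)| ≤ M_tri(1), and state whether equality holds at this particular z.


Coefficients: c_0 = 1, c_1 = 0, c_2 = 1, c_3 = -4, c_4 = 3. Radius r = 1.
Part (a). Triangle bound: M_tri(r) = Σ_k |c_k| r^k
  = |1|·1^0 + |0|·1^1 + |1|·1^2 + |-4|·1^3 + |3|·1^4
  = 1 + 0 + 1 + 4 + 3 = 9.
This bounds M(r) := max_{|z|=r} |p(z)| from above; equality holds iff all terms c_k z^k can be made to align in phase at a single z on |z|=r.
Part (b). At z = 1 (real, on the circle |z| = r):
  p(1) = (1)·1^0 + (0)·1^1 + (1)·1^2 + (-4)·1^3 + (3)·1^4 = 1.
  |p(1)| = 1.
Check: |p(1)| = 1 ≤ 9 = M_tri(1). ✓ Equality does not hold at z = 1 (the coefficients have mixed signs, so the terms do not all align in phase there).

M_tri(1) = 9; |p(1)| = 1; equality at z=1: no.


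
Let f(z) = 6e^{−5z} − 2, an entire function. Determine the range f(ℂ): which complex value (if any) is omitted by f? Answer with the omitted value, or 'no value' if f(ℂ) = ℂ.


Little Picard bounds the complement of f(ℂ) to at most one point.
e^{−5z} is never zero on ℂ, so 6·e^{−5z} takes every value in ℂ ∖ {0}. Adding -2 shifts the range to ℂ ∖ {-2}. Thus f omits exactly the value -2.

Omitted value: -2.


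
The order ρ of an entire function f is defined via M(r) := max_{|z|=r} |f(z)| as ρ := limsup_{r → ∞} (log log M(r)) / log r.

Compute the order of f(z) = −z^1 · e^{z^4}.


M(r) = max_{|z|=r} |-1|·|z|^1·|e^{z^4}| = 1·r^1 · e^{1r^4} (the factors attain their maxima compatibly on |z|=r). Then log M(r) = log 1 + 1·log r + 1r^4, dominated by the last term, so log log M(r) ~ 4·log r. The polynomial factor -1z^1 contributes only a log r term and does not affect the order. ρ = 4.
Therefore ρ = 4.

Order ρ = 4.


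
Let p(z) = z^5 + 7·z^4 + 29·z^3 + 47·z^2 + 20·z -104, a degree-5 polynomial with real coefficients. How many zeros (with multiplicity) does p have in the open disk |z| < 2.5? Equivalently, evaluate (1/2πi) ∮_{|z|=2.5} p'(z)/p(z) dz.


The zeros of p are: 1, (-2 + 2i), (-2 - 2i), (-2 + 3i), (-2 - 3i).
Their magnitudes are: 1, 2.828, 2.828, 3.606, 3.606.
Zeros with |z| < R = 2.5: 1.
Count = 1.
By the argument principle, (1/2πi) ∮_{|z|=R} p'(z)/p(z) dz equals exactly this count.

Number of zeros inside |z| < 2.5: 1.


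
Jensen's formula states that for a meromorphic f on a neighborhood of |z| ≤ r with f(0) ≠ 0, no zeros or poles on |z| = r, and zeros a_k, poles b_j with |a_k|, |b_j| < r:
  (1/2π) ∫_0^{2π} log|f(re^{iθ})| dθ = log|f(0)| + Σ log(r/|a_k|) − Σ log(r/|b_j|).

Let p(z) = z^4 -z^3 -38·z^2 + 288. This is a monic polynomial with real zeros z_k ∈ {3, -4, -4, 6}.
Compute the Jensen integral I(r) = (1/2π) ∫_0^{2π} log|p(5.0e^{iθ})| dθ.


Zeros: -4, -4, 3, 6; r = 5.0.
Inside |z| < r: -4, -4, 3. Outside (|z| ≥ r): 6.
p(0) = 288, so log|p(0)| = log(288) = 5.6630.
Apply Jensen: I(r) = log|p(0)| + Σ_k log(r/|z_k|), summed over zeros inside |z| < r.
  log(r/|z_k|) for z_k = 3: log(5.0/3) = 0.5108
  log(r/|z_k|) for z_k = -4: log(5.0/4) = 0.2231
  log(r/|z_k|) for z_k = -4: log(5.0/4) = 0.2231
  Outside zeros (6) contribute nothing to the Jensen sum.
Sum over inside zeros: 0.9571.
I(r) = log|p(0)| + (inside sum) = 5.6630 + 0.9571 = 6.6201.
Note: since some zeros are outside |z| ≤ r, the simplified n·log(r) form does NOT apply — only the inside zeros contribute.

I(r) ≈ 6.6201.


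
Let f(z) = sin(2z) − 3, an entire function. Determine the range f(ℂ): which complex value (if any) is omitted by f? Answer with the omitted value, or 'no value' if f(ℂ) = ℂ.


Little Picard bounds the complement of f(ℂ) to at most one point.
sin is entire and surjective onto ℂ: for every w ∈ ℂ, sin(ζ) = w has a solution ζ ∈ ℂ (e.g., via the complex inverse arcsin). With ζ = 2z this gives z = ζ/(2). Then 1·sin(2z) takes every value in 1·ℂ = ℂ, and adding -3 is a bijection of ℂ. So f is surjective and omits no value. (Note: only on the real line is sin bounded by [−1, 1].)

Omitted value: no value.


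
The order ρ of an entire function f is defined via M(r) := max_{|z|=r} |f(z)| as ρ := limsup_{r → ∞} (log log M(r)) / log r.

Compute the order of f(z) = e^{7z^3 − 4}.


|e^{7z^3 − 4}| = e^{Re(7·z^3) + -4} ≤ e^{7|z|^3 + -4} = e^{7r^3 + -4} on |z| = r, so ρ ≤ 3. Choosing z on |z|=r so that 7·z^3 is real positive (always possible by picking arg z appropriately) gives |f(z)| = e^{7r^3 + -4}, matching the bound. The additive constant -4 does not affect log log M(r) ~ 3·log r. Hence ρ = 3.
Therefore ρ = 3.

Order ρ = 3.


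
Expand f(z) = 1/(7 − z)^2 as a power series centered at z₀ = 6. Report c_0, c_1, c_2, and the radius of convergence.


Let w = z − z₀, so z = z₀ + w.
Then 7 − z = 7 − (z₀ + w) = (7 − z₀) − w = 1 − w.
f(z) = 1/(1 − w)^2 = (1/(1)^2) · (1 − w/(1))^{−2}.
By the binomial series (1−u)^{−2} = Σ_{n≥0} C(n+1, 1) u^n for |u|<1, with u = w/(1):
  c_n = C(n+1, 1) / (1)^(n+2).
  c_0 = 1/(1)^2 = 1.
  c_1 = 2/(1)^3 = 2.
  c_2 = 3/(1)^4 = 3.
The series is valid for |w/d| < 1, i.e. |z − z₀| < |d|.
Radius of convergence: R = |7 − z₀| = |1| = 1 (distance from z₀ to the singularity z = 7).

c_0 = 1, c_1 = 2, c_2 = 3; R = 1.


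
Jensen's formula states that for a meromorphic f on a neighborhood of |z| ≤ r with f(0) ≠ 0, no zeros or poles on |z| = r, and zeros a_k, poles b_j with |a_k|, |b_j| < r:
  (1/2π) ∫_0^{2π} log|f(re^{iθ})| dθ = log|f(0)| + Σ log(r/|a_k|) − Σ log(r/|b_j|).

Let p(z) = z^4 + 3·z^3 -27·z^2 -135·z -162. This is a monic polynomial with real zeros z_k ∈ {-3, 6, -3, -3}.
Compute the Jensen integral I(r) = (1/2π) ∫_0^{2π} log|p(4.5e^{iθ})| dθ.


Zeros: -3, -3, -3, 6; r = 4.5.
Inside |z| < r: -3, -3, -3. Outside (|z| ≥ r): 6.
p(0) = -162, so log|p(0)| = log(162) = 5.0876.
Apply Jensen: I(r) = log|p(0)| + Σ_k log(r/|z_k|), summed over zeros inside |z| < r.
  log(r/|z_k|) for z_k = -3: log(4.5/3) = 0.4055
  log(r/|z_k|) for z_k = -3: log(4.5/3) = 0.4055
  log(r/|z_k|) for z_k = -3: log(4.5/3) = 0.4055
  Outside zeros (6) contribute nothing to the Jensen sum.
Sum over inside zeros: 1.2164.
I(r) = log|p(0)| + (inside sum) = 5.0876 + 1.2164 = 6.3040.
Note: since some zeros are outside |z| ≤ r, the simplified n·log(r) form does NOT apply — only the inside zeros contribute.

I(r) ≈ 6.3040.


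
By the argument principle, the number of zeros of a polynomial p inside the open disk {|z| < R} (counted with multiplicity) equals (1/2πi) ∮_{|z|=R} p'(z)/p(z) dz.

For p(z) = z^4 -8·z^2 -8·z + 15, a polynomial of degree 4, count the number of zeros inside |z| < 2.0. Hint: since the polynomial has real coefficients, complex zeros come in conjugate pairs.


The zeros of p are: (-2 + 1i), (-2 - 1i), 3, 1.
Their magnitudes are: 2.236, 2.236, 3, 1.
Zeros with |z| < R = 2.0: 1.
Count = 1.
By the argument principle, (1/2πi) ∮_{|z|=R} p'(z)/p(z) dz equals exactly this count.

Number of zeros inside |z| < 2.0: 1.


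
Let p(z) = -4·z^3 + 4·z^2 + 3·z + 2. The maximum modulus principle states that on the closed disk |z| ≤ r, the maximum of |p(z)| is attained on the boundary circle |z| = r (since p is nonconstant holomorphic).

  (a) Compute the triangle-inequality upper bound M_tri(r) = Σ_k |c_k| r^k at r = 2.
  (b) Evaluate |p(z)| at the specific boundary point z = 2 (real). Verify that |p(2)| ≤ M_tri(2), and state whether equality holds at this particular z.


Coefficients: c_0 = 2, c_1 = 3, c_2 = 4, c_3 = -4. Radius r = 2.
Part (a). Triangle bound: M_tri(r) = Σ_k |c_k| r^k
  = |2|·2^0 + |3|·2^1 + |4|·2^2 + |-4|·2^3
  = 2 + 6 + 16 + 32 = 56.
This bounds M(r) := max_{|z|=r} |p(z)| from above; equality holds iff all terms c_k z^k can be made to align in phase at a single z on |z|=r.
Part (b). At z = 2 (real, on the circle |z| = r):
  p(2) = (2)·2^0 + (3)·2^1 + (4)·2^2 + (-4)·2^3 = -8.
  |p(2)| = 8.
Check: |p(2)| = 8 ≤ 56 = M_tri(2). ✓ Equality does not hold at z = 2 (the coefficients have mixed signs, so the terms do not all align in phase there).

M_tri(2) = 56; |p(2)| = 8; equality at z=2: no.


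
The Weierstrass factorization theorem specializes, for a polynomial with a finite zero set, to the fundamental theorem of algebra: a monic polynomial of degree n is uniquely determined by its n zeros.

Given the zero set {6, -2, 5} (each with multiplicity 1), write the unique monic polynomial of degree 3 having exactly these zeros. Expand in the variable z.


The polynomial is p(z) = ∏_{α ∈ S} (z − α), where S = {6, -2, 5}.
Expanding the product yields: p(z) = z^3 -9·z^2 + 8·z + 60.
The resulting polynomial has degree 3 and real coefficients as required.

p(z) = z^3 -9·z^2 + 8·z + 60.


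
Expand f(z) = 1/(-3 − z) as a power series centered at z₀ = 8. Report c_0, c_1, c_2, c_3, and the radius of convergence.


Let w = z − z₀, so z = z₀ + w.
Then -3 − z = -3 − (z₀ + w) = (-3 − z₀) − w = -11 − w.
f(z) = 1/(-11 − w) = (1/(-11)) · 1/(1 − w/(-11)) = Σ_{n≥0} w^n / (-11)^(n+1).
So c_n = 1/(-11)^(n+1):
  c_0 = 1/(-11)^1 = -1/11.
  c_1 = 1/(-11)^2 = 1/121.
  c_2 = 1/(-11)^3 = -1/1331.
  c_3 = 1/(-11)^4 = 1/14641.
The series is valid for |w/d| < 1, i.e. |z − z₀| < |d|.
Radius of convergence: R = |-3 − z₀| = |-11| = 11 (distance from z₀ to the singularity z = -3).

c_0 = -1/11, c_1 = 1/121, c_2 = -1/1331, c_3 = 1/14641; R = 11.


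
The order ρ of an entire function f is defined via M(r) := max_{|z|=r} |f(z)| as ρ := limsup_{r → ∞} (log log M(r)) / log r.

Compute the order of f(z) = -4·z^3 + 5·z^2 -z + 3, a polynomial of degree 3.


|f(z)| ≤ Σ|c_k|·r^k = O(r^3) as r → ∞. Polynomial growth is O(e^{r^ε}) for every ε > 0 (since r^3/e^{r^ε} → 0), so ρ ≤ ε for all ε > 0, i.e. ρ = 0. Every nonconstant polynomial has order 0.
Therefore ρ = 0.

Order ρ = 0.


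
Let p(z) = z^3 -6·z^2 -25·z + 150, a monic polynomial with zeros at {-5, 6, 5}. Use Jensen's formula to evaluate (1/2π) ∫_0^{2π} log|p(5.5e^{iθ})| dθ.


Zeros: -5, 5, 6; r = 5.5.
Inside |z| < r: -5, 5. Outside (|z| ≥ r): 6.
p(0) = 150, so log|p(0)| = log(150) = 5.0106.
Apply Jensen: I(r) = log|p(0)| + Σ_k log(r/|z_k|), summed over zeros inside |z| < r.
  log(r/|z_k|) for z_k = -5: log(5.5/5) = 0.0953
  log(r/|z_k|) for z_k = 5: log(5.5/5) = 0.0953
  Outside zeros (6) contribute nothing to the Jensen sum.
Sum over inside zeros: 0.1906.
I(r) = log|p(0)| + (inside sum) = 5.0106 + 0.1906 = 5.2013.
Note: since some zeros are outside |z| ≤ r, the simplified n·log(r) form does NOT apply — only the inside zeros contribute.

I(r) ≈ 5.2013.


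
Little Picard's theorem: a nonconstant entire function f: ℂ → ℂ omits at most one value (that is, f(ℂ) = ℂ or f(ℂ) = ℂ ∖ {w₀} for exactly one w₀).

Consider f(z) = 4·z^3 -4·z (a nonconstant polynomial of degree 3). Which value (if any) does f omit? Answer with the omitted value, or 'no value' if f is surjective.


Little Picard bounds the complement of f(ℂ) to at most one point.
For every w ∈ ℂ, the equation p(z) − w = 0 is a nonconstant polynomial in z and hence has at least one root by the fundamental theorem of algebra. So p is surjective onto ℂ, omitting no value.

Omitted value: no value.


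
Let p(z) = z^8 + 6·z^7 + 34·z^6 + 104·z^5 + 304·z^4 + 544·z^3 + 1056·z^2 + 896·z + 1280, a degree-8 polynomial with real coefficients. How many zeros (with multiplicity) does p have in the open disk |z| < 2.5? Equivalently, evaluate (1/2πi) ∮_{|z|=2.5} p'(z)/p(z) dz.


The zeros of p are: (-1 + 3i), (-1 - 3i), (-2 + 2i), (-2 - 2i), (0 + 2i), (0 - 2i), (0 + 2i), (0 - 2i).
Their magnitudes are: 3.162, 3.162, 2.828, 2.828, 2, 2, 2, 2.
Zeros with |z| < R = 2.5: (0 + 2i), (0 - 2i), (0 + 2i), (0 - 2i).
Count = 4.
By the argument principle, (1/2πi) ∮_{|z|=R} p'(z)/p(z) dz equals exactly this count.

Number of zeros inside |z| < 2.5: 4.


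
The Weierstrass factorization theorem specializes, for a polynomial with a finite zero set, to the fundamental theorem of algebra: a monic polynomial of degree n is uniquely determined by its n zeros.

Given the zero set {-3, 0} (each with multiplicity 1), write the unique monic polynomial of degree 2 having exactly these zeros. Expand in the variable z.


The polynomial is p(z) = ∏_{α ∈ S} (z − α), where S = {-3, 0}.
Expanding the product yields: p(z) = z^2 + 3·z.
The resulting polynomial has degree 2 and real coefficients as required.

p(z) = z^2 + 3·z.


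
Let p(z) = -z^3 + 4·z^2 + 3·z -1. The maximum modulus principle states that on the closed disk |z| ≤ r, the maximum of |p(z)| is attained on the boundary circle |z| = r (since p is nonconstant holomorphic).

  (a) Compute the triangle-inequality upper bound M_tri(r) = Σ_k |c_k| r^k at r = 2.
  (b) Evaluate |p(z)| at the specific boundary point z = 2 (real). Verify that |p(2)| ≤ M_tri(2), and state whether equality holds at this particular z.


Coefficients: c_0 = -1, c_1 = 3, c_2 = 4, c_3 = -1. Radius r = 2.
Part (a). Triangle bound: M_tri(r) = Σ_k |c_k| r^k
  = |-1|·2^0 + |3|·2^1 + |4|·2^2 + |-1|·2^3
  = 1 + 6 + 16 + 8 = 31.
This bounds M(r) := max_{|z|=r} |p(z)| from above; equality holds iff all terms c_k z^k can be made to align in phase at a single z on |z|=r.
Part (b). At z = 2 (real, on the circle |z| = r):
  p(2) = (-1)·2^0 + (3)·2^1 + (4)·2^2 + (-1)·2^3 = 13.
  |p(2)| = 13.
Check: |p(2)| = 13 ≤ 31 = M_tri(2). ✓ Equality does not hold at z = 2 (the coefficients have mixed signs, so the terms do not all align in phase there).

M_tri(2) = 31; |p(2)| = 13; equality at z=2: no.


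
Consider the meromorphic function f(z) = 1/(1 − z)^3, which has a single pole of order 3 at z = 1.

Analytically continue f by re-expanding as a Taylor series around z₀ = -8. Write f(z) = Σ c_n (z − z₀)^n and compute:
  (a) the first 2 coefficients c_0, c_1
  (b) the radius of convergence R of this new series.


Let w = z − z₀, so z = z₀ + w.
Then 1 − z = 1 − (z₀ + w) = (1 − z₀) − w = 9 − w.
f(z) = 1/(9 − w)^3 = (1/(9)^3) · (1 − w/(9))^{−3}.
By the binomial series (1−u)^{−3} = Σ_{n≥0} C(n+2, 2) u^n for |u|<1, with u = w/(9):
  c_n = C(n+2, 2) / (9)^(n+3).
  c_0 = 1/(9)^3 = 1/729.
  c_1 = 3/(9)^4 = 1/2187.
The series is valid for |w/d| < 1, i.e. |z − z₀| < |d|.
Radius of convergence: R = |1 − z₀| = |9| = 9 (distance from z₀ to the singularity z = 1).

c_0 = 1/729, c_1 = 1/2187; R = 9.


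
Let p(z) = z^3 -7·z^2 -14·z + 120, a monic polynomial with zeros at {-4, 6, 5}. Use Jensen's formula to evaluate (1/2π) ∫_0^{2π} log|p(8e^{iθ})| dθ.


Zeros: -4, 5, 6; r = 8.
Inside |z| < r: -4, 5, 6. Outside (|z| ≥ r): ∅.
p(0) = 120, so log|p(0)| = log(120) = 4.7875.
Apply Jensen: I(r) = log|p(0)| + Σ_k log(r/|z_k|), summed over zeros inside |z| < r.
  log(r/|z_k|) for z_k = -4: log(8/4) = 0.6931
  log(r/|z_k|) for z_k = 6: log(8/6) = 0.2877
  log(r/|z_k|) for z_k = 5: log(8/5) = 0.4700
Sum over inside zeros: 1.4508.
I(r) = log|p(0)| + (inside sum) = 4.7875 + 1.4508 = 6.2383.
Closed form (all zeros inside, monic): I(r) = n·log(r) = 3·log(8) = 6.2383. ✓

I(r) ≈ 6.2383.


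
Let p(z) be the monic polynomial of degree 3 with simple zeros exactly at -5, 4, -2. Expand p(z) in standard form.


The polynomial is p(z) = ∏_{α ∈ S} (z − α), where S = {-5, 4, -2}.
Expanding the product yields: p(z) = z^3 + 3·z^2 -18·z -40.
The resulting polynomial has degree 3 and real coefficients as required.

p(z) = z^3 + 3·z^2 -18·z -40.


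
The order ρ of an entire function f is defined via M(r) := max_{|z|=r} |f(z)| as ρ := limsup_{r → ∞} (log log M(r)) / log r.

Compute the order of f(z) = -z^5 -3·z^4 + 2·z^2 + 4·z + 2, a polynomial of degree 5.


|f(z)| ≤ Σ|c_k|·r^k = O(r^5) as r → ∞. Polynomial growth is O(e^{r^ε}) for every ε > 0 (since r^5/e^{r^ε} → 0), so ρ ≤ ε for all ε > 0, i.e. ρ = 0. Every nonconstant polynomial has order 0.
Therefore ρ = 0.

Order ρ = 0.


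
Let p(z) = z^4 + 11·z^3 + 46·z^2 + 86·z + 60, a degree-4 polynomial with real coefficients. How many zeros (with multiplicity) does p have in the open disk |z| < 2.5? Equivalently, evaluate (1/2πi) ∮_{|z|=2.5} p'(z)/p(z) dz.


The zeros of p are: (-3 + 1i), (-3 - 1i), -3, -2.
Their magnitudes are: 3.162, 3.162, 3, 2.
Zeros with |z| < R = 2.5: -2.
Count = 1.
By the argument principle, (1/2πi) ∮_{|z|=R} p'(z)/p(z) dz equals exactly this count.

Number of zeros inside |z| < 2.5: 1.


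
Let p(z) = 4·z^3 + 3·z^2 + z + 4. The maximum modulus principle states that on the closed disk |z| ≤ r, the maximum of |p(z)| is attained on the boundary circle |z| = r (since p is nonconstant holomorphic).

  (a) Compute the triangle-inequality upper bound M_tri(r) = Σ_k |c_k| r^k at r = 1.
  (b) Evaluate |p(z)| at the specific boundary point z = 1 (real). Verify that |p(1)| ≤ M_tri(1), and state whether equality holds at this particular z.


Coefficients: c_0 = 4, c_1 = 1, c_2 = 3, c_3 = 4. Radius r = 1.
Part (a). Triangle bound: M_tri(r) = Σ_k |c_k| r^k
  = |4|·1^0 + |1|·1^1 + |3|·1^2 + |4|·1^3
  = 4 + 1 + 3 + 4 = 12.
This bounds M(r) := max_{|z|=r} |p(z)| from above; equality holds iff all terms c_k z^k can be made to align in phase at a single z on |z|=r.
Part (b). At z = 1 (real, on the circle |z| = r):
  p(1) = (4)·1^0 + (1)·1^1 + (3)·1^2 + (4)·1^3 = 12.
  |p(1)| = 12.
Since all nonzero coefficients share the same sign, |p(1)| = 12 = M_tri(1); the triangle bound is attained at z = 1, so in fact M(r) = 12.

M_tri(1) = 12; |p(1)| = 12; equality at z=1: yes.


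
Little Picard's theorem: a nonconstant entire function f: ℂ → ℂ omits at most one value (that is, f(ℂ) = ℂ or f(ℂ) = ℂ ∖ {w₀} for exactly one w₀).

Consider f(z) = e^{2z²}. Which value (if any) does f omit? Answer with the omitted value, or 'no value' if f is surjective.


Little Picard bounds the complement of f(ℂ) to at most one point.
The exponent g(z) = 2z² is a nonconstant polynomial, hence surjective onto ℂ. So e^{g(z)} takes every value in {e^w : w ∈ ℂ} = ℂ ∖ {0}. Adding 0 shifts the range to ℂ ∖ {0}. f omits exactly 0.

Omitted value: 0.


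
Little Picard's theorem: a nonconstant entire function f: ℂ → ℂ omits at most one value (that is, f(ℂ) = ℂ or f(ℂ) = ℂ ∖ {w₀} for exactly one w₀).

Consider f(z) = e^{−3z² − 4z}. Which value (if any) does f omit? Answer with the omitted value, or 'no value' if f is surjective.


Little Picard bounds the complement of f(ℂ) to at most one point.
The exponent g(z) = −3z² − 4z is a nonconstant polynomial, hence surjective onto ℂ. So e^{g(z)} takes every value in {e^w : w ∈ ℂ} = ℂ ∖ {0}. Adding 0 shifts the range to ℂ ∖ {0}. f omits exactly 0.

Omitted value: 0.


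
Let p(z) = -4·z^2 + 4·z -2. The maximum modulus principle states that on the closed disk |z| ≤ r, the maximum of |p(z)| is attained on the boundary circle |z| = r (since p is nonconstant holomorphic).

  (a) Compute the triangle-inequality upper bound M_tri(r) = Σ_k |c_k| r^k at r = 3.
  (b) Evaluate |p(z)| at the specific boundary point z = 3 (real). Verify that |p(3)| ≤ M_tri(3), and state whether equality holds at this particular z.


Coefficients: c_0 = -2, c_1 = 4, c_2 = -4. Radius r = 3.
Part (a). Triangle bound: M_tri(r) = Σ_k |c_k| r^k
  = |-2|·3^0 + |4|·3^1 + |-4|·3^2
  = 2 + 12 + 36 = 50.
This bounds M(r) := max_{|z|=r} |p(z)| from above; equality holds iff all terms c_k z^k can be made to align in phase at a single z on |z|=r.
Part (b). At z = 3 (real, on the circle |z| = r):
  p(3) = (-2)·3^0 + (4)·3^1 + (-4)·3^2 = -26.
  |p(3)| = 26.
Check: |p(3)| = 26 ≤ 50 = M_tri(3). ✓ Equality does not hold at z = 3 (the coefficients have mixed signs, so the terms do not all align in phase there).

M_tri(3) = 50; |p(3)| = 26; equality at z=3: no.


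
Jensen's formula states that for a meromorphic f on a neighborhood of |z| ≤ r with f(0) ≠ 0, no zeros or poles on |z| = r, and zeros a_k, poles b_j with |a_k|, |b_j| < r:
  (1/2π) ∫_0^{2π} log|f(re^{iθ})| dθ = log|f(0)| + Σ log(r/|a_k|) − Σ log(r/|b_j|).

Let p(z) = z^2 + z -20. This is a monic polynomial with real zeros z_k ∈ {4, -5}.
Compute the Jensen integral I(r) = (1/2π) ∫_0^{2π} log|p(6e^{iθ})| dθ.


Zeros: -5, 4; r = 6.
Inside |z| < r: -5, 4. Outside (|z| ≥ r): ∅.
p(0) = -20, so log|p(0)| = log(20) = 2.9957.
Apply Jensen: I(r) = log|p(0)| + Σ_k log(r/|z_k|), summed over zeros inside |z| < r.
  log(r/|z_k|) for z_k = 4: log(6/4) = 0.4055
  log(r/|z_k|) for z_k = -5: log(6/5) = 0.1823
Sum over inside zeros: 0.5878.
I(r) = log|p(0)| + (inside sum) = 2.9957 + 0.5878 = 3.5835.
Closed form (all zeros inside, monic): I(r) = n·log(r) = 2·log(6) = 3.5835. ✓

I(r) ≈ 3.5835.


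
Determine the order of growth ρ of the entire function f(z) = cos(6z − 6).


cos(w) is a linear combination of e^{iw} and e^{−iw} (or e^w, e^{−w} in the hyperbolic case), so |cos(w)| ≤ e^{|w|}. With w = 6z − 6, |w| ≤ 6|z| + 6 = 6r + 6 on |z| = r, giving M(r) ≤ e^{6r + 6}, so ρ ≤ 1. On a suitable ray (z = it for sin/cos; z = t for sinh/cosh, t real → ∞), |cos(6z − 6)| grows like e^{6|t|}/2, so ρ ≥ 1. Hence ρ = 1.
Therefore ρ = 1.

Order ρ = 1.


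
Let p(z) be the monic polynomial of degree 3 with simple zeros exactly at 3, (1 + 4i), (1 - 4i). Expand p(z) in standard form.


The polynomial is p(z) = ∏_{α ∈ S} (z − α), where S = {3, (1 + 4i), (1 - 4i)}.
Expanding the product yields: p(z) = z^3 -5·z^2 + 23·z -51.
Note conjugate pairs combine to real quadratics: (z − (1+4i))(z − (1−4i)) = z² − 2z + 17.
The resulting polynomial has degree 3 and real coefficients as required.

p(z) = z^3 -5·z^2 + 23·z -51.


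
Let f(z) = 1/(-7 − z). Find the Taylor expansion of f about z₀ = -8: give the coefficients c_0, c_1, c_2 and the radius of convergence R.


Let w = z − z₀, so z = z₀ + w.
Then -7 − z = -7 − (z₀ + w) = (-7 − z₀) − w = 1 − w.
f(z) = 1/(1 − w) = (1/(1)) · 1/(1 − w/(1)) = Σ_{n≥0} w^n / (1)^(n+1).
So c_n = 1/(1)^(n+1):
  c_0 = 1/(1)^1 = 1.
  c_1 = 1/(1)^2 = 1.
  c_2 = 1/(1)^3 = 1.
The series is valid for |w/d| < 1, i.e. |z − z₀| < |d|.
Radius of convergence: R = |-7 − z₀| = |1| = 1 (distance from z₀ to the singularity z = -7).

c_0 = 1, c_1 = 1, c_2 = 1; R = 1.
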